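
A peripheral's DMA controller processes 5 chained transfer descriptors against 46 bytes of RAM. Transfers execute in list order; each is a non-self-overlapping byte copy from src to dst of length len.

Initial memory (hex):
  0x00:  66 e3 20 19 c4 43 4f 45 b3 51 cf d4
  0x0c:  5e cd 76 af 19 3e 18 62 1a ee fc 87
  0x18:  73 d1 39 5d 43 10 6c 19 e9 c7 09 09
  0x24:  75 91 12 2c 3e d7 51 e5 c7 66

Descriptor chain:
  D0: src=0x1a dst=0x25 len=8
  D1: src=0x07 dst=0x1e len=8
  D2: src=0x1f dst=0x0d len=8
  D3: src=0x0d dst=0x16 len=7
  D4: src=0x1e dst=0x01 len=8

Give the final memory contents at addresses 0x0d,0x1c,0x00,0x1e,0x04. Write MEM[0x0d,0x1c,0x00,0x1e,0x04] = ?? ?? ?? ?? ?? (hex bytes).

  after D0: wrote 8B at 0x25 = 395d43106c19e9c7
  after D1: wrote 8B at 0x1e = 45b351cfd45ecd76
  after D2: wrote 8B at 0x0d = b351cfd45ecd765d
  after D3: wrote 7B at 0x16 = b351cfd45ecd76
  after D4: wrote 8B at 0x01 = 45b351cfd45ecd76
query mem[0x0d]=0xb3, mem[0x1c]=0x76, mem[0x00]=0x66, mem[0x1e]=0x45, mem[0x04]=0xcf

MEM[0x0d,0x1c,0x00,0x1e,0x04] = b3 76 66 45 cf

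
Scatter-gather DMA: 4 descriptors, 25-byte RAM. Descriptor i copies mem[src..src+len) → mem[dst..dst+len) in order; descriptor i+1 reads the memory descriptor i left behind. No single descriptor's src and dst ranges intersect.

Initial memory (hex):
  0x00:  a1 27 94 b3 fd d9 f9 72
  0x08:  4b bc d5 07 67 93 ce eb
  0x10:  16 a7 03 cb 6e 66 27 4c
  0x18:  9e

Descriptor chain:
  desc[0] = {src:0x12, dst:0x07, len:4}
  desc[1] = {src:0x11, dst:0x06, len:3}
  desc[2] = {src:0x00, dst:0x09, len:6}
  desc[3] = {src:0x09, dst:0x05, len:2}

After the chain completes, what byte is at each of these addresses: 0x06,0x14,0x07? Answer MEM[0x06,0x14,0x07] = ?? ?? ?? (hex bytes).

  after D0: wrote 4B at 0x07 = 03cb6e66
  after D1: wrote 3B at 0x06 = a703cb
  after D2: wrote 6B at 0x09 = a12794b3fdd9
  after D3: wrote 2B at 0x05 = a127
query mem[0x06]=0x27, mem[0x14]=0x6e, mem[0x07]=0x03

MEM[0x06,0x14,0x07] = 27 6e 03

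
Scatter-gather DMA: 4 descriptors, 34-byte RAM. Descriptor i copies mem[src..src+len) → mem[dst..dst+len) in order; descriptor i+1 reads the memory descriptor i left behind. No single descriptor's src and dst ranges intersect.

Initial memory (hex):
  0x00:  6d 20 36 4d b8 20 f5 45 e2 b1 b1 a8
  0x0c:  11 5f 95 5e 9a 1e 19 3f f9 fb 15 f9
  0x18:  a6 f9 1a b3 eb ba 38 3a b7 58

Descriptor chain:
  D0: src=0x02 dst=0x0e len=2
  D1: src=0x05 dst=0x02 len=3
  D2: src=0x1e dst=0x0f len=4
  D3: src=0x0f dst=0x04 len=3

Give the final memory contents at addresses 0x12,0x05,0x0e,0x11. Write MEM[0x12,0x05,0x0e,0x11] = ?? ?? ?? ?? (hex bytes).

  after D0: wrote 2B at 0x0e = 364d
  after D1: wrote 3B at 0x02 = 20f545
  after D2: wrote 4B at 0x0f = 383ab758
  after D3: wrote 3B at 0x04 = 383ab7
query mem[0x12]=0x58, mem[0x05]=0x3a, mem[0x0e]=0x36, mem[0x11]=0xb7

MEM[0x12,0x05,0x0e,0x11] = 58 3a 36 b7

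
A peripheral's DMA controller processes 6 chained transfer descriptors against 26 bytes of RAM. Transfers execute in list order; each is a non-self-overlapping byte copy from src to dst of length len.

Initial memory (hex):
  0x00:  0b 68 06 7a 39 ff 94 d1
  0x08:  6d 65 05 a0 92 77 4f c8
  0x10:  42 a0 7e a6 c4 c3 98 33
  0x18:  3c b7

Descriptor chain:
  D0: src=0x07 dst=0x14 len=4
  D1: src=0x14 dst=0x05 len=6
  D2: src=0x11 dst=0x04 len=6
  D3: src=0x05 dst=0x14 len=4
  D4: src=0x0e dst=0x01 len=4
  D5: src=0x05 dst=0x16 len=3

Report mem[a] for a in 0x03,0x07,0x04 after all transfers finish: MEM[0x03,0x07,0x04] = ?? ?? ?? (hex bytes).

#0 dst[0x14+4] := {0xd1,0x6d,0x65,0x05}
#1 dst[0x05+6] := {0xd1,0x6d,0x65,0x05,0x3c,0xb7}
#2 dst[0x04+6] := {0xa0,0x7e,0xa6,0xd1,0x6d,0x65}
#3 dst[0x14+4] := {0x7e,0xa6,0xd1,0x6d}
#4 dst[0x01+4] := {0x4f,0xc8,0x42,0xa0}
#5 dst[0x16+3] := {0x7e,0xa6,0xd1}
query mem[0x03]=0x42, mem[0x07]=0xd1, mem[0x04]=0xa0

MEM[0x03,0x07,0x04] = 42 d1 a0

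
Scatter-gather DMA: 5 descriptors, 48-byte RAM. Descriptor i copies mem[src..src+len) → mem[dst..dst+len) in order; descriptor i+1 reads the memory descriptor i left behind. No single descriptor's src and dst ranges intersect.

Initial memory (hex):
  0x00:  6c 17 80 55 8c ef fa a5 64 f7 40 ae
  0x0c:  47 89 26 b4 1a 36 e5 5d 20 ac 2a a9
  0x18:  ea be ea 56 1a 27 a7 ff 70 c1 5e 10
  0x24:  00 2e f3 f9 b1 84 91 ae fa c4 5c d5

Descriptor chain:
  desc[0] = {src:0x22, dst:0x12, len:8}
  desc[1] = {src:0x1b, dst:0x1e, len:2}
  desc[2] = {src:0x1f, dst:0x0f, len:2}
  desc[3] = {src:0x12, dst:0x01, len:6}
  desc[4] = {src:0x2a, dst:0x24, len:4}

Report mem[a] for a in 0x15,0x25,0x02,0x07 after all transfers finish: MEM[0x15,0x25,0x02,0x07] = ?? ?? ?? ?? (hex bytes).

MEM[0x15,0x25,0x02,0x07] = 2e ae 10 a5

[0] 0x22->0x12 len=8 : 5e 10 00 2e f3 f9 b1 84
[1] 0x1b->0x1e len=2 : 56 1a
[2] 0x1f->0x0f len=2 : 1a 70
[3] 0x12->0x01 len=6 : 5e 10 00 2e f3 f9
[4] 0x2a->0x24 len=4 : 91 ae fa c4
query mem[0x15]=0x2e, mem[0x25]=0xae, mem[0x02]=0x10, mem[0x07]=0xa5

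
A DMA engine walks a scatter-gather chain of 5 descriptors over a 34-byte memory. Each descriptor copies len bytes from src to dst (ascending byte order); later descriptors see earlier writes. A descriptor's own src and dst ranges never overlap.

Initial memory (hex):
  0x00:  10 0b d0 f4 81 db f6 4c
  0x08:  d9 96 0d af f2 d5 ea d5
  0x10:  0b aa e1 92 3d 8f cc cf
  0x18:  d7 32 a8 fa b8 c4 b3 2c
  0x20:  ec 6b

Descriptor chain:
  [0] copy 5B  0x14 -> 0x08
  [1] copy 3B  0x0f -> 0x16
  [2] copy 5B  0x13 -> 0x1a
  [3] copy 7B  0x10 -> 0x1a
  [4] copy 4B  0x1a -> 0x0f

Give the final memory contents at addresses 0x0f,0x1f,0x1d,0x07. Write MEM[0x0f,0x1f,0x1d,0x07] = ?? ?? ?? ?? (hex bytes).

MEM[0x0f,0x1f,0x1d,0x07] = 0b 8f 92 4c

#0 dst[0x08+5] := {0x3d,0x8f,0xcc,0xcf,0xd7}
#1 dst[0x16+3] := {0xd5,0x0b,0xaa}
#2 dst[0x1a+5] := {0x92,0x3d,0x8f,0xd5,0x0b}
#3 dst[0x1a+7] := {0x0b,0xaa,0xe1,0x92,0x3d,0x8f,0xd5}
#4 dst[0x0f+4] := {0x0b,0xaa,0xe1,0x92}
query mem[0x0f]=0x0b, mem[0x1f]=0x8f, mem[0x1d]=0x92, mem[0x07]=0x4c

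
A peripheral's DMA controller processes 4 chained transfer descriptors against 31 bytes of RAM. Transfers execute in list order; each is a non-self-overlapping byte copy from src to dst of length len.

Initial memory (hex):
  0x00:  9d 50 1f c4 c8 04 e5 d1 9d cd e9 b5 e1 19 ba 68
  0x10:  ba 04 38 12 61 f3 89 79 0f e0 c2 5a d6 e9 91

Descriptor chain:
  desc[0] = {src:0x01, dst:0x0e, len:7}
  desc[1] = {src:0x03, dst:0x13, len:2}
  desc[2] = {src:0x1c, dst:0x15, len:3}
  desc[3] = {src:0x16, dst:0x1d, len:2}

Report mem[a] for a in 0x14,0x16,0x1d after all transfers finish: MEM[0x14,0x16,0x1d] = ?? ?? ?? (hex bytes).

MEM[0x14,0x16,0x1d] = c8 e9 e9

D0: mem[0x0e..0x14] <- [50 1f c4 c8 04 e5 d1]
D1: mem[0x13..0x14] <- [c4 c8]
D2: mem[0x15..0x17] <- [d6 e9 91]
D3: mem[0x1d..0x1e] <- [e9 91]
query mem[0x14]=0xc8, mem[0x16]=0xe9, mem[0x1d]=0xe9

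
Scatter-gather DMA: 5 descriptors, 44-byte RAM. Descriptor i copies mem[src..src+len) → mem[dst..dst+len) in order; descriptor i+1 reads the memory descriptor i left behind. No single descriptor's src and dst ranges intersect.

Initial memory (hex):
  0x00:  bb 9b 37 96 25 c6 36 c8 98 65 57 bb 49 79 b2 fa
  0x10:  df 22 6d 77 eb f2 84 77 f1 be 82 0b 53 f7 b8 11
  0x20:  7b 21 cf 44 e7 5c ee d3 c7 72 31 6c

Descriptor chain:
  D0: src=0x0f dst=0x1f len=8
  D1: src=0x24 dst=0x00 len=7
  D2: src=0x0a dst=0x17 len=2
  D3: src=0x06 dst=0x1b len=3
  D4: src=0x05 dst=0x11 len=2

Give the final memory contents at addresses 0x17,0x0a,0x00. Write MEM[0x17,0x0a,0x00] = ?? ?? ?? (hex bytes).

#0 dst[0x1f+8] := {0xfa,0xdf,0x22,0x6d,0x77,0xeb,0xf2,0x84}
#1 dst[0x00+7] := {0xeb,0xf2,0x84,0xd3,0xc7,0x72,0x31}
#2 dst[0x17+2] := {0x57,0xbb}
#3 dst[0x1b+3] := {0x31,0xc8,0x98}
#4 dst[0x11+2] := {0x72,0x31}
query mem[0x17]=0x57, mem[0x0a]=0x57, mem[0x00]=0xeb

MEM[0x17,0x0a,0x00] = 57 57 eb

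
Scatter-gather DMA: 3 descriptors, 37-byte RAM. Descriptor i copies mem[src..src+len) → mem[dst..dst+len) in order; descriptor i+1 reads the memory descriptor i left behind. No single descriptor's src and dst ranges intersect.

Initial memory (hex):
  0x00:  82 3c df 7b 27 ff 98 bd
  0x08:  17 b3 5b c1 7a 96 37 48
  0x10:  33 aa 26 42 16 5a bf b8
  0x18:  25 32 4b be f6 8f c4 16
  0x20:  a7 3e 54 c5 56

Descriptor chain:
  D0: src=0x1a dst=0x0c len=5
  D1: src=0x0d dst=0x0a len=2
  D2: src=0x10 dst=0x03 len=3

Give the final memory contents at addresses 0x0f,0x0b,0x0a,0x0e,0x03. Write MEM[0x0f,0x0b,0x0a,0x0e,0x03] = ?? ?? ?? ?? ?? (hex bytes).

MEM[0x0f,0x0b,0x0a,0x0e,0x03] = 8f f6 be f6 c4

  after D0: wrote 5B at 0x0c = 4bbef68fc4
  after D1: wrote 2B at 0x0a = bef6
  after D2: wrote 3B at 0x03 = c4aa26
query mem[0x0f]=0x8f, mem[0x0b]=0xf6, mem[0x0a]=0xbe, mem[0x0e]=0xf6, mem[0x03]=0xc4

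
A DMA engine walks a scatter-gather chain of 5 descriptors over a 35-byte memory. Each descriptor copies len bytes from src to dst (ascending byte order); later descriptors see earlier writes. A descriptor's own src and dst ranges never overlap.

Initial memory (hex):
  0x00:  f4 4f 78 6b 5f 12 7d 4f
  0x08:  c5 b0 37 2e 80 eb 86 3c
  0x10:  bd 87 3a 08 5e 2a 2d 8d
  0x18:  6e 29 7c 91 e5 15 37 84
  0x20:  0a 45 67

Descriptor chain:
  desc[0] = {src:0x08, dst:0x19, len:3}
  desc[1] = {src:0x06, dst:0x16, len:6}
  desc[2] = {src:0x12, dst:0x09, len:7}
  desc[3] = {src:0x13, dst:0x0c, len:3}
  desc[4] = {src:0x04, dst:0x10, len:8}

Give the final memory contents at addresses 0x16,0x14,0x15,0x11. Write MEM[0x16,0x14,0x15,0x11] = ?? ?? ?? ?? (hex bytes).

D0: mem[0x19..0x1b] <- [c5 b0 37]
D1: mem[0x16..0x1b] <- [7d 4f c5 b0 37 2e]
D2: mem[0x09..0x0f] <- [3a 08 5e 2a 7d 4f c5]
D3: mem[0x0c..0x0e] <- [08 5e 2a]
D4: mem[0x10..0x17] <- [5f 12 7d 4f c5 3a 08 5e]
query mem[0x16]=0x08, mem[0x14]=0xc5, mem[0x15]=0x3a, mem[0x11]=0x12

MEM[0x16,0x14,0x15,0x11] = 08 c5 3a 12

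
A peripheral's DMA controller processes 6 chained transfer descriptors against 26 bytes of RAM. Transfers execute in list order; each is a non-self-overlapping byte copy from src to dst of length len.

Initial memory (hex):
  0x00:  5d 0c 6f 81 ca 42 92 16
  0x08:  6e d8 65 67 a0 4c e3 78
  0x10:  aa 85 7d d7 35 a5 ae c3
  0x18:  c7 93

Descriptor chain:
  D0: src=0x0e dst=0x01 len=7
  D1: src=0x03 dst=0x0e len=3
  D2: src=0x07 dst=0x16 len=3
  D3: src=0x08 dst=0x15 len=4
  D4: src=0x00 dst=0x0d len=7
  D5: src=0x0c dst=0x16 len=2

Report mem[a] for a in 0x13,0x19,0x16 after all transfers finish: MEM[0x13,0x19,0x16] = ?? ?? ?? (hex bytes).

  after D0: wrote 7B at 0x01 = e378aa857dd735
  after D1: wrote 3B at 0x0e = aa857d
  after D2: wrote 3B at 0x16 = 356ed8
  after D3: wrote 4B at 0x15 = 6ed86567
  after D4: wrote 7B at 0x0d = 5de378aa857dd7
  after D5: wrote 2B at 0x16 = a05d
query mem[0x13]=0xd7, mem[0x19]=0x93, mem[0x16]=0xa0

MEM[0x13,0x19,0x16] = d7 93 a0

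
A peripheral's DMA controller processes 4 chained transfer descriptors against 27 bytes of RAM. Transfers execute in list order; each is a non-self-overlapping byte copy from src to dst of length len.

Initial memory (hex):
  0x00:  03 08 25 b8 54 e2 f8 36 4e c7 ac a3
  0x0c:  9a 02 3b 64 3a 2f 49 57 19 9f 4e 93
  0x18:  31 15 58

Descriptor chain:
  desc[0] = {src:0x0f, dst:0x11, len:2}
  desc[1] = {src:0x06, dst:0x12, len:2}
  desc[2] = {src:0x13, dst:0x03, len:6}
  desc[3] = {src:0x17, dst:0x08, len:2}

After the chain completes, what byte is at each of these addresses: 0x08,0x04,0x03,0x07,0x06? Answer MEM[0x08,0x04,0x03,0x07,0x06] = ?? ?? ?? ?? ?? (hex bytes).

#0 dst[0x11+2] := {0x64,0x3a}
#1 dst[0x12+2] := {0xf8,0x36}
#2 dst[0x03+6] := {0x36,0x19,0x9f,0x4e,0x93,0x31}
#3 dst[0x08+2] := {0x93,0x31}
query mem[0x08]=0x93, mem[0x04]=0x19, mem[0x03]=0x36, mem[0x07]=0x93, mem[0x06]=0x4e

MEM[0x08,0x04,0x03,0x07,0x06] = 93 19 36 93 4e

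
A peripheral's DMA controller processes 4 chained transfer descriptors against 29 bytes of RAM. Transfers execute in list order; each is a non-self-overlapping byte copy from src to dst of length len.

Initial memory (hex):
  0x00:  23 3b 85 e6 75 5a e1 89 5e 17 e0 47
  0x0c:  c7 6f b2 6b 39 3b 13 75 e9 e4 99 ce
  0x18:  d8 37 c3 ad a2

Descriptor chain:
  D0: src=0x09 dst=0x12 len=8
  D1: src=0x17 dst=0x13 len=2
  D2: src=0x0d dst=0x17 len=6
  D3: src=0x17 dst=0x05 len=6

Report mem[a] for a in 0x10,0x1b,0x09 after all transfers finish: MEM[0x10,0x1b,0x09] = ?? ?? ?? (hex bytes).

#0 dst[0x12+8] := {0x17,0xe0,0x47,0xc7,0x6f,0xb2,0x6b,0x39}
#1 dst[0x13+2] := {0xb2,0x6b}
#2 dst[0x17+6] := {0x6f,0xb2,0x6b,0x39,0x3b,0x17}
#3 dst[0x05+6] := {0x6f,0xb2,0x6b,0x39,0x3b,0x17}
query mem[0x10]=0x39, mem[0x1b]=0x3b, mem[0x09]=0x3b

MEM[0x10,0x1b,0x09] = 39 3b 3b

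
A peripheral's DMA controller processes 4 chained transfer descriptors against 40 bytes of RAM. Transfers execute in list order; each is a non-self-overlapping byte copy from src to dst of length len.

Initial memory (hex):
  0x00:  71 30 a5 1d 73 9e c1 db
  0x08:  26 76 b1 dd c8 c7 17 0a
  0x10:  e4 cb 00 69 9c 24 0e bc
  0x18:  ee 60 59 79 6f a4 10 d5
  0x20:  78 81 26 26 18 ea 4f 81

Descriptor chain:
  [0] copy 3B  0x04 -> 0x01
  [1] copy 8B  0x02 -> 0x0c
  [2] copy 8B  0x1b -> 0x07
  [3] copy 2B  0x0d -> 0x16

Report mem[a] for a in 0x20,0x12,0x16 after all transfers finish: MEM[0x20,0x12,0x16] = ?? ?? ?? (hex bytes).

#0 dst[0x01+3] := {0x73,0x9e,0xc1}
#1 dst[0x0c+8] := {0x9e,0xc1,0x73,0x9e,0xc1,0xdb,0x26,0x76}
#2 dst[0x07+8] := {0x79,0x6f,0xa4,0x10,0xd5,0x78,0x81,0x26}
#3 dst[0x16+2] := {0x81,0x26}
query mem[0x20]=0x78, mem[0x12]=0x26, mem[0x16]=0x81

MEM[0x20,0x12,0x16] = 78 26 81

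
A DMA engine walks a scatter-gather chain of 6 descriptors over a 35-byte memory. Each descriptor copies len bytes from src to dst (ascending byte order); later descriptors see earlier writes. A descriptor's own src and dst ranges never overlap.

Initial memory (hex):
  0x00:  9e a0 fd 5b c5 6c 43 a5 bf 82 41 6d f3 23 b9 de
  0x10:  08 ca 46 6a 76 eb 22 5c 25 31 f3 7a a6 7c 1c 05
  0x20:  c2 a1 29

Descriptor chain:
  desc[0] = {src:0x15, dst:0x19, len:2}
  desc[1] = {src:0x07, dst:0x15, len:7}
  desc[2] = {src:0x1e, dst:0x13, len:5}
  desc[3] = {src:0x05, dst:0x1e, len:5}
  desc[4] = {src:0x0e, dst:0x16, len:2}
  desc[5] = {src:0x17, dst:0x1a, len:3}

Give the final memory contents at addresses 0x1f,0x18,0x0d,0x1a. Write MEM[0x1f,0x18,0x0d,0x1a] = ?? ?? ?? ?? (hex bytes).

MEM[0x1f,0x18,0x0d,0x1a] = 43 41 23 de

  after D0: wrote 2B at 0x19 = eb22
  after D1: wrote 7B at 0x15 = a5bf82416df323
  after D2: wrote 5B at 0x13 = 1c05c2a129
  after D3: wrote 5B at 0x1e = 6c43a5bf82
  after D4: wrote 2B at 0x16 = b9de
  after D5: wrote 3B at 0x1a = de416d
query mem[0x1f]=0x43, mem[0x18]=0x41, mem[0x0d]=0x23, mem[0x1a]=0xde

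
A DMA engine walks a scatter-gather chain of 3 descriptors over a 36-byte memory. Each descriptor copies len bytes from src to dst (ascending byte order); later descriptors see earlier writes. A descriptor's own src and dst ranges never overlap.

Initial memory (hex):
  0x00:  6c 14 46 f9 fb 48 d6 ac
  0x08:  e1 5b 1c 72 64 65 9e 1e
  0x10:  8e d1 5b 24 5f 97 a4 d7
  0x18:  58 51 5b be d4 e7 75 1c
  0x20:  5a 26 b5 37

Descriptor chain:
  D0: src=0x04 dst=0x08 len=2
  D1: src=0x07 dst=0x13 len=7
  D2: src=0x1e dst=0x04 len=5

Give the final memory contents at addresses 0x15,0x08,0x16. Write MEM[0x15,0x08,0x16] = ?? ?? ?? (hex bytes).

#0 dst[0x08+2] := {0xfb,0x48}
#1 dst[0x13+7] := {0xac,0xfb,0x48,0x1c,0x72,0x64,0x65}
#2 dst[0x04+5] := {0x75,0x1c,0x5a,0x26,0xb5}
query mem[0x15]=0x48, mem[0x08]=0xb5, mem[0x16]=0x1c

MEM[0x15,0x08,0x16] = 48 b5 1c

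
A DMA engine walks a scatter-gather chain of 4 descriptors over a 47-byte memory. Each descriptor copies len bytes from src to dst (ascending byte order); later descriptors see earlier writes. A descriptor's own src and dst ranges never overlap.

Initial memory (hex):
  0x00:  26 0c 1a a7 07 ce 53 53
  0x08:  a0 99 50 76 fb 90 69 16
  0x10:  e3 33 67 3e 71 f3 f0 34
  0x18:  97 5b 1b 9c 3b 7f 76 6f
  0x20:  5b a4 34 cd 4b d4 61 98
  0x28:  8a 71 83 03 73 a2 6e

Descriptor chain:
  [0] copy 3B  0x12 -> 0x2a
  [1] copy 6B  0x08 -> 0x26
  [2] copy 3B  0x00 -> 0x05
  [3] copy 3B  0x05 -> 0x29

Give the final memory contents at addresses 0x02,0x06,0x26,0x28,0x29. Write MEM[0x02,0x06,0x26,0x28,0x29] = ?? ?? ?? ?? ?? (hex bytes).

MEM[0x02,0x06,0x26,0x28,0x29] = 1a 0c a0 50 26

D0: mem[0x2a..0x2c] <- [67 3e 71]
D1: mem[0x26..0x2b] <- [a0 99 50 76 fb 90]
D2: mem[0x05..0x07] <- [26 0c 1a]
D3: mem[0x29..0x2b] <- [26 0c 1a]
query mem[0x02]=0x1a, mem[0x06]=0x0c, mem[0x26]=0xa0, mem[0x28]=0x50, mem[0x29]=0x26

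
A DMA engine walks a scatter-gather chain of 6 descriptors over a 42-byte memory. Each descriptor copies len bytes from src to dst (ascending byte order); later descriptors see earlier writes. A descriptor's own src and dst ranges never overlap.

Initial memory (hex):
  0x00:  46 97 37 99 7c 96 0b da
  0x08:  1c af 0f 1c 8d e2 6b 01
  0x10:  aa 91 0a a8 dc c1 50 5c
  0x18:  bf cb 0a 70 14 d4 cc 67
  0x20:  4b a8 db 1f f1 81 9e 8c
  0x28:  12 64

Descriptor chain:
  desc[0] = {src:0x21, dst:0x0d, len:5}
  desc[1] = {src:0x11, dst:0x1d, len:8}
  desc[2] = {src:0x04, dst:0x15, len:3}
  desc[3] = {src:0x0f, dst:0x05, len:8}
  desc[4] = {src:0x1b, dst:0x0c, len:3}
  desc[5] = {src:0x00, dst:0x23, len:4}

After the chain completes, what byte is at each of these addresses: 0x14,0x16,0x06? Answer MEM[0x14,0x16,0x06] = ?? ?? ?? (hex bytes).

MEM[0x14,0x16,0x06] = dc 96 f1

#0 dst[0x0d+5] := {0xa8,0xdb,0x1f,0xf1,0x81}
#1 dst[0x1d+8] := {0x81,0x0a,0xa8,0xdc,0xc1,0x50,0x5c,0xbf}
#2 dst[0x15+3] := {0x7c,0x96,0x0b}
#3 dst[0x05+8] := {0x1f,0xf1,0x81,0x0a,0xa8,0xdc,0x7c,0x96}
#4 dst[0x0c+3] := {0x70,0x14,0x81}
#5 dst[0x23+4] := {0x46,0x97,0x37,0x99}
query mem[0x14]=0xdc, mem[0x16]=0x96, mem[0x06]=0xf1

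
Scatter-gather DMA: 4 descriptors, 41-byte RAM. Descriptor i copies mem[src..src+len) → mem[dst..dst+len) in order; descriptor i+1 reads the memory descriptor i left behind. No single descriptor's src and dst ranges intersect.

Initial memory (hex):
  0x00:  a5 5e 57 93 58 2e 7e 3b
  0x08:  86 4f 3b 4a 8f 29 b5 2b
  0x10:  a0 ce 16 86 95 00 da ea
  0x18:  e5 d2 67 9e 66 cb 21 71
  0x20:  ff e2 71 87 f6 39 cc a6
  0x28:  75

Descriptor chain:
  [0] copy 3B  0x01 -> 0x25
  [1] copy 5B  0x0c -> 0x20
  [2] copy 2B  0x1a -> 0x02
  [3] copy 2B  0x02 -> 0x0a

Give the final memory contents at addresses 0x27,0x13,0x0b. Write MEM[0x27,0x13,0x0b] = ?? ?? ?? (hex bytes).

MEM[0x27,0x13,0x0b] = 93 86 9e

  after D0: wrote 3B at 0x25 = 5e5793
  after D1: wrote 5B at 0x20 = 8f29b52ba0
  after D2: wrote 2B at 0x02 = 679e
  after D3: wrote 2B at 0x0a = 679e
query mem[0x27]=0x93, mem[0x13]=0x86, mem[0x0b]=0x9e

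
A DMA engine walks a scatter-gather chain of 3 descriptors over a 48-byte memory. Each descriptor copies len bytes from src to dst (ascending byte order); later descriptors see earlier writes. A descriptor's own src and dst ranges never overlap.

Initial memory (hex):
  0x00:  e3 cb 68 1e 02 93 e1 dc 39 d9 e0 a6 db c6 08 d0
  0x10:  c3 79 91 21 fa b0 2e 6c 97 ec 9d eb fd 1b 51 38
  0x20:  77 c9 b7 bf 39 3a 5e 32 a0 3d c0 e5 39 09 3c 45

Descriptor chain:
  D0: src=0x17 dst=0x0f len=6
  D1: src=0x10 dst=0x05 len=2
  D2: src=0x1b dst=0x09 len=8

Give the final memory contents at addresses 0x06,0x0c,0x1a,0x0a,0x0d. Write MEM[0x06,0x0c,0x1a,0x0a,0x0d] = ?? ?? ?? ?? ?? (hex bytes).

D0: mem[0x0f..0x14] <- [6c 97 ec 9d eb fd]
D1: mem[0x05..0x06] <- [97 ec]
D2: mem[0x09..0x10] <- [eb fd 1b 51 38 77 c9 b7]
query mem[0x06]=0xec, mem[0x0c]=0x51, mem[0x1a]=0x9d, mem[0x0a]=0xfd, mem[0x0d]=0x38

MEM[0x06,0x0c,0x1a,0x0a,0x0d] = ec 51 9d fd 38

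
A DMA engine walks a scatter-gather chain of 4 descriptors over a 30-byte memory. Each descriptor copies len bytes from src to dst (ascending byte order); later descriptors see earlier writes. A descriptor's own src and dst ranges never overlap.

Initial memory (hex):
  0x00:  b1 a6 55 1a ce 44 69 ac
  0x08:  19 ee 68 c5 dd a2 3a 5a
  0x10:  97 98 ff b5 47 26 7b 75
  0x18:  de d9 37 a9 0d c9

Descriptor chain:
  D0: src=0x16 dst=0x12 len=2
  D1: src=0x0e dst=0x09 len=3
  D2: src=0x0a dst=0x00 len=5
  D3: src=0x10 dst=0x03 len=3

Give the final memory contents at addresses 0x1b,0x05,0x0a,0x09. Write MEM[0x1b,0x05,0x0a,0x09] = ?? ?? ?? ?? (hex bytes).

D0: mem[0x12..0x13] <- [7b 75]
D1: mem[0x09..0x0b] <- [3a 5a 97]
D2: mem[0x00..0x04] <- [5a 97 dd a2 3a]
D3: mem[0x03..0x05] <- [97 98 7b]
query mem[0x1b]=0xa9, mem[0x05]=0x7b, mem[0x0a]=0x5a, mem[0x09]=0x3a

MEM[0x1b,0x05,0x0a,0x09] = a9 7b 5a 3a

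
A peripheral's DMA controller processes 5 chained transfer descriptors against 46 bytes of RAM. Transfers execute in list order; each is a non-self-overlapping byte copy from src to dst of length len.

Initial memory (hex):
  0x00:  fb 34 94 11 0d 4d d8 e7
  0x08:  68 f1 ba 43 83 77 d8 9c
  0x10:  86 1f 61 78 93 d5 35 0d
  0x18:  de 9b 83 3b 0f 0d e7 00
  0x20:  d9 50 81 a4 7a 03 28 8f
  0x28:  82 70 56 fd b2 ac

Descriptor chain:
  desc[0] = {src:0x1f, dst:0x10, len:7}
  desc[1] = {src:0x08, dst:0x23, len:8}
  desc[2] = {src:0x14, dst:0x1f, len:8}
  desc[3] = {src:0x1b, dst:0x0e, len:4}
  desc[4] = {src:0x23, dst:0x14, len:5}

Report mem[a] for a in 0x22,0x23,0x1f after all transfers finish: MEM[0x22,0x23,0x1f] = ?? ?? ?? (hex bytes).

#0 dst[0x10+7] := {0x00,0xd9,0x50,0x81,0xa4,0x7a,0x03}
#1 dst[0x23+8] := {0x68,0xf1,0xba,0x43,0x83,0x77,0xd8,0x9c}
#2 dst[0x1f+8] := {0xa4,0x7a,0x03,0x0d,0xde,0x9b,0x83,0x3b}
#3 dst[0x0e+4] := {0x3b,0x0f,0x0d,0xe7}
#4 dst[0x14+5] := {0xde,0x9b,0x83,0x3b,0x83}
query mem[0x22]=0x0d, mem[0x23]=0xde, mem[0x1f]=0xa4

MEM[0x22,0x23,0x1f] = 0d de a4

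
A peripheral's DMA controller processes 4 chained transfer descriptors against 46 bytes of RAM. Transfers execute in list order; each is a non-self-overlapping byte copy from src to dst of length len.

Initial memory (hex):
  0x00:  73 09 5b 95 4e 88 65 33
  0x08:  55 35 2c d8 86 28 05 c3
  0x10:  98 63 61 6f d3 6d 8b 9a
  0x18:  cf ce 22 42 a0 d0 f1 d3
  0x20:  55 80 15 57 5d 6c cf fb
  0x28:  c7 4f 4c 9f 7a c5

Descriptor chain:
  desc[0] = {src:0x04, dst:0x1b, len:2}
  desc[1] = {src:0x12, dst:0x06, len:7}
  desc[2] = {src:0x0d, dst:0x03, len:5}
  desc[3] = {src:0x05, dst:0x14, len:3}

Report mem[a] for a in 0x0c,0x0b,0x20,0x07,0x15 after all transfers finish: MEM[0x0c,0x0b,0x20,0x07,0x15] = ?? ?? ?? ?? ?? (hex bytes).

#0 dst[0x1b+2] := {0x4e,0x88}
#1 dst[0x06+7] := {0x61,0x6f,0xd3,0x6d,0x8b,0x9a,0xcf}
#2 dst[0x03+5] := {0x28,0x05,0xc3,0x98,0x63}
#3 dst[0x14+3] := {0xc3,0x98,0x63}
query mem[0x0c]=0xcf, mem[0x0b]=0x9a, mem[0x20]=0x55, mem[0x07]=0x63, mem[0x15]=0x98

MEM[0x0c,0x0b,0x20,0x07,0x15] = cf 9a 55 63 98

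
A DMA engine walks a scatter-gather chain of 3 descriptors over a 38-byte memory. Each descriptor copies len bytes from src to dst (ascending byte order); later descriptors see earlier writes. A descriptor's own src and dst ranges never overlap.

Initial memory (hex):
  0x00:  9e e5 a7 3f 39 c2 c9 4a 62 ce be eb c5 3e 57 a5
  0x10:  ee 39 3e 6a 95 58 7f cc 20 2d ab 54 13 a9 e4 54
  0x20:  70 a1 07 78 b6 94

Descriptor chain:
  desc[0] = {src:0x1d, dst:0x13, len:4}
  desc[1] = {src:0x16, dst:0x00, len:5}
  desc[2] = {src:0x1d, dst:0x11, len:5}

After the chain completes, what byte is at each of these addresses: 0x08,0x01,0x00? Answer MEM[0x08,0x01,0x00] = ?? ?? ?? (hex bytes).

MEM[0x08,0x01,0x00] = 62 cc 70

#0 dst[0x13+4] := {0xa9,0xe4,0x54,0x70}
#1 dst[0x00+5] := {0x70,0xcc,0x20,0x2d,0xab}
#2 dst[0x11+5] := {0xa9,0xe4,0x54,0x70,0xa1}
query mem[0x08]=0x62, mem[0x01]=0xcc, mem[0x00]=0x70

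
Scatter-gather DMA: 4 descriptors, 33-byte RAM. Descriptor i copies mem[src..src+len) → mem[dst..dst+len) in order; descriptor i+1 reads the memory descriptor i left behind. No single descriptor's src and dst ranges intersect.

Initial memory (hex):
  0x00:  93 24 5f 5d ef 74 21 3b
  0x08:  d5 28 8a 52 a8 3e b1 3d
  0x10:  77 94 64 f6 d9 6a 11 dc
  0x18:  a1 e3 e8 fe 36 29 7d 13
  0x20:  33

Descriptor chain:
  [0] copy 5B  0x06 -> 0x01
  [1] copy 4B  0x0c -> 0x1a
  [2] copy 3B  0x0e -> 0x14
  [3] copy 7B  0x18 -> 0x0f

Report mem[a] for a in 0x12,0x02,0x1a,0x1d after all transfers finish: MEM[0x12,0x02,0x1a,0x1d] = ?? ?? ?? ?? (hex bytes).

#0 dst[0x01+5] := {0x21,0x3b,0xd5,0x28,0x8a}
#1 dst[0x1a+4] := {0xa8,0x3e,0xb1,0x3d}
#2 dst[0x14+3] := {0xb1,0x3d,0x77}
#3 dst[0x0f+7] := {0xa1,0xe3,0xa8,0x3e,0xb1,0x3d,0x7d}
query mem[0x12]=0x3e, mem[0x02]=0x3b, mem[0x1a]=0xa8, mem[0x1d]=0x3d

MEM[0x12,0x02,0x1a,0x1d] = 3e 3b a8 3d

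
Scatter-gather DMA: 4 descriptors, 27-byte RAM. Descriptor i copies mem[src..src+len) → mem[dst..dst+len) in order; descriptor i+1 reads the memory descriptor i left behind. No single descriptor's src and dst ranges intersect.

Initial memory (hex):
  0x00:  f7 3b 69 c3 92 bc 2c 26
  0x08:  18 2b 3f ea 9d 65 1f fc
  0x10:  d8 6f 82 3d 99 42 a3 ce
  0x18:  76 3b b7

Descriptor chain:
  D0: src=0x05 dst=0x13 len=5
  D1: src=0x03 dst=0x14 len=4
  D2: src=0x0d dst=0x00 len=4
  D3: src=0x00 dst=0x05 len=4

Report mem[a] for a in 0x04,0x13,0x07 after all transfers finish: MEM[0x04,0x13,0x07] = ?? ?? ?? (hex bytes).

  after D0: wrote 5B at 0x13 = bc2c26182b
  after D1: wrote 4B at 0x14 = c392bc2c
  after D2: wrote 4B at 0x00 = 651ffcd8
  after D3: wrote 4B at 0x05 = 651ffcd8
query mem[0x04]=0x92, mem[0x13]=0xbc, mem[0x07]=0xfc

MEM[0x04,0x13,0x07] = 92 bc fc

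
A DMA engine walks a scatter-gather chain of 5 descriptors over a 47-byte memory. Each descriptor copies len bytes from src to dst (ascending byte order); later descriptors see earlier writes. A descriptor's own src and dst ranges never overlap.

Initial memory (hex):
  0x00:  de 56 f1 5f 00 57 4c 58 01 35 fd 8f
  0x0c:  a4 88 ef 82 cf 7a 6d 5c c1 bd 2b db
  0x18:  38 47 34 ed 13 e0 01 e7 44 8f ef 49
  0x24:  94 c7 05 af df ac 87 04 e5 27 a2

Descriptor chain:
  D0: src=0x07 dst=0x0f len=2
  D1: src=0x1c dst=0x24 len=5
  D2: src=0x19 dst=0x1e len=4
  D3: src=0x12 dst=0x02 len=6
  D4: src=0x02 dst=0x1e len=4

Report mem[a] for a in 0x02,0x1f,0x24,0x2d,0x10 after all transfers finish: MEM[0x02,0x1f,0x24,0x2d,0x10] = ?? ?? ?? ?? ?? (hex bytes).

  after D0: wrote 2B at 0x0f = 5801
  after D1: wrote 5B at 0x24 = 13e001e744
  after D2: wrote 4B at 0x1e = 4734ed13
  after D3: wrote 6B at 0x02 = 6d5cc1bd2bdb
  after D4: wrote 4B at 0x1e = 6d5cc1bd
query mem[0x02]=0x6d, mem[0x1f]=0x5c, mem[0x24]=0x13, mem[0x2d]=0x27, mem[0x10]=0x01

MEM[0x02,0x1f,0x24,0x2d,0x10] = 6d 5c 13 27 01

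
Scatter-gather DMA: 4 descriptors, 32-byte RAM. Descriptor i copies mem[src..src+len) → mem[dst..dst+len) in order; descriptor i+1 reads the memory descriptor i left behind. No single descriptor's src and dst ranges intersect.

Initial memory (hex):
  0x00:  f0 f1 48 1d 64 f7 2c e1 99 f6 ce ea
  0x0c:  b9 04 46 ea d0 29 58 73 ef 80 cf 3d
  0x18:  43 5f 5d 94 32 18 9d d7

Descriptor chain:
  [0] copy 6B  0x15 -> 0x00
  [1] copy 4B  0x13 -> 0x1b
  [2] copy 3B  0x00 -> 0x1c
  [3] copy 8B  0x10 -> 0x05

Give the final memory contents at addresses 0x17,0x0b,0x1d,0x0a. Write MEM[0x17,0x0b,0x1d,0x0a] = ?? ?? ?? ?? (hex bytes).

  after D0: wrote 6B at 0x00 = 80cf3d435f5d
  after D1: wrote 4B at 0x1b = 73ef80cf
  after D2: wrote 3B at 0x1c = 80cf3d
  after D3: wrote 8B at 0x05 = d0295873ef80cf3d
query mem[0x17]=0x3d, mem[0x0b]=0xcf, mem[0x1d]=0xcf, mem[0x0a]=0x80

MEM[0x17,0x0b,0x1d,0x0a] = 3d cf cf 80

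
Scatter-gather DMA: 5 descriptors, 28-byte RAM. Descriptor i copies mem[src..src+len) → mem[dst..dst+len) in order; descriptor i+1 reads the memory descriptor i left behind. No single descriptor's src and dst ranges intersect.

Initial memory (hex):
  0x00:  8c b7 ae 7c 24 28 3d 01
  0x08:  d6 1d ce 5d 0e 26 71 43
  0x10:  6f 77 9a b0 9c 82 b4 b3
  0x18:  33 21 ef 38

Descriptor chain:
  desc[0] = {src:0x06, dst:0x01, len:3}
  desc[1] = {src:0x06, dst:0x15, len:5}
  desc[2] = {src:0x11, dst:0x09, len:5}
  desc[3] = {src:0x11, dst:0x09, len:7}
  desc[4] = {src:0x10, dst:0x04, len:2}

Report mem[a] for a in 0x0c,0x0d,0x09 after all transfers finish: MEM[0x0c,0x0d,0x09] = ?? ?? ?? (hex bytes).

[0] 0x06->0x01 len=3 : 3d 01 d6
[1] 0x06->0x15 len=5 : 3d 01 d6 1d ce
[2] 0x11->0x09 len=5 : 77 9a b0 9c 3d
[3] 0x11->0x09 len=7 : 77 9a b0 9c 3d 01 d6
[4] 0x10->0x04 len=2 : 6f 77
query mem[0x0c]=0x9c, mem[0x0d]=0x3d, mem[0x09]=0x77

MEM[0x0c,0x0d,0x09] = 9c 3d 77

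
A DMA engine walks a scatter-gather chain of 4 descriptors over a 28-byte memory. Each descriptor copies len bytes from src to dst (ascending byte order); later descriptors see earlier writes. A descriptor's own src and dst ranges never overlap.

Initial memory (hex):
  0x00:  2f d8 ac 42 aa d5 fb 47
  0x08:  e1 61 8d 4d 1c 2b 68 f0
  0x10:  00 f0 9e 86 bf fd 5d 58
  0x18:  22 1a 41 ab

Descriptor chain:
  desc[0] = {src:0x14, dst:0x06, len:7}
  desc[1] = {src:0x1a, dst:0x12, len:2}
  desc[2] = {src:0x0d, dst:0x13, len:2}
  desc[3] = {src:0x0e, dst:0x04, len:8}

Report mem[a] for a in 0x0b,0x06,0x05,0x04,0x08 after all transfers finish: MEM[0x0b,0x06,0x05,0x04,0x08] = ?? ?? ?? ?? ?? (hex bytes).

MEM[0x0b,0x06,0x05,0x04,0x08] = fd 00 f0 68 41

[0] 0x14->0x06 len=7 : bf fd 5d 58 22 1a 41
[1] 0x1a->0x12 len=2 : 41 ab
[2] 0x0d->0x13 len=2 : 2b 68
[3] 0x0e->0x04 len=8 : 68 f0 00 f0 41 2b 68 fd
query mem[0x0b]=0xfd, mem[0x06]=0x00, mem[0x05]=0xf0, mem[0x04]=0x68, mem[0x08]=0x41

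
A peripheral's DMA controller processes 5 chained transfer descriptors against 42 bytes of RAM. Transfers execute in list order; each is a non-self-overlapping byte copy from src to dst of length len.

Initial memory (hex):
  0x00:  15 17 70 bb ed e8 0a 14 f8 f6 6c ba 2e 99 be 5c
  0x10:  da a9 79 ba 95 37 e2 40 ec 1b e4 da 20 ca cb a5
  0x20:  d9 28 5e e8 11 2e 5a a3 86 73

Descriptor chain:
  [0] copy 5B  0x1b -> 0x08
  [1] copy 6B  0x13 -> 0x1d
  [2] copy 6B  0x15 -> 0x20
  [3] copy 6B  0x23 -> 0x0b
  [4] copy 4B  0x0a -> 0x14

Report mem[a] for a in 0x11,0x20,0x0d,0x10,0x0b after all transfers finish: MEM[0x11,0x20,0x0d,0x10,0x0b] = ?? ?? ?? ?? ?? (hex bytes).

  after D0: wrote 5B at 0x08 = da20cacba5
  after D1: wrote 6B at 0x1d = ba9537e240ec
  after D2: wrote 6B at 0x20 = 37e240ec1be4
  after D3: wrote 6B at 0x0b = ec1be45aa386
  after D4: wrote 4B at 0x14 = caec1be4
query mem[0x11]=0xa9, mem[0x20]=0x37, mem[0x0d]=0xe4, mem[0x10]=0x86, mem[0x0b]=0xec

MEM[0x11,0x20,0x0d,0x10,0x0b] = a9 37 e4 86 ec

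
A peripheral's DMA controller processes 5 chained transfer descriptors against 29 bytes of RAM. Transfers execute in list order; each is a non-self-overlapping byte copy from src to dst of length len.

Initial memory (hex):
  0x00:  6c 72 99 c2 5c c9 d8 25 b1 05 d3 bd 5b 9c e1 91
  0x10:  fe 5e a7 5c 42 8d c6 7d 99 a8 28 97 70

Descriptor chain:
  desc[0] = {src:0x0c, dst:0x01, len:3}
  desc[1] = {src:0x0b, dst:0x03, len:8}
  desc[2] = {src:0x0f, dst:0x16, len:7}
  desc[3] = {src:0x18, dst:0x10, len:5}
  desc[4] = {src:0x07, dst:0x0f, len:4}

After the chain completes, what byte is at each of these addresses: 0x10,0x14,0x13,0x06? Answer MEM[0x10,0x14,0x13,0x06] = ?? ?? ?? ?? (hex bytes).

[0] 0x0c->0x01 len=3 : 5b 9c e1
[1] 0x0b->0x03 len=8 : bd 5b 9c e1 91 fe 5e a7
[2] 0x0f->0x16 len=7 : 91 fe 5e a7 5c 42 8d
[3] 0x18->0x10 len=5 : 5e a7 5c 42 8d
[4] 0x07->0x0f len=4 : 91 fe 5e a7
query mem[0x10]=0xfe, mem[0x14]=0x8d, mem[0x13]=0x42, mem[0x06]=0xe1

MEM[0x10,0x14,0x13,0x06] = fe 8d 42 e1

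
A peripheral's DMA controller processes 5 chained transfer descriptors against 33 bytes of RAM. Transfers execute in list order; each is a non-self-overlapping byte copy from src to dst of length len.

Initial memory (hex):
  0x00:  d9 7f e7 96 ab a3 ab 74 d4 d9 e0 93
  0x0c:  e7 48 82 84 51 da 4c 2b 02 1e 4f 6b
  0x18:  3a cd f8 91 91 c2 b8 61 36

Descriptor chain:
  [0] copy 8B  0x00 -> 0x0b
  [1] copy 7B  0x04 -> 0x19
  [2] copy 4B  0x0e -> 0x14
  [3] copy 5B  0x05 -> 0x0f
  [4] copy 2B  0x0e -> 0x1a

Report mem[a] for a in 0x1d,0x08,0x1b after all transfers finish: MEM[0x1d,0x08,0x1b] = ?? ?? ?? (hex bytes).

MEM[0x1d,0x08,0x1b] = d4 d4 a3

#0 dst[0x0b+8] := {0xd9,0x7f,0xe7,0x96,0xab,0xa3,0xab,0x74}
#1 dst[0x19+7] := {0xab,0xa3,0xab,0x74,0xd4,0xd9,0xe0}
#2 dst[0x14+4] := {0x96,0xab,0xa3,0xab}
#3 dst[0x0f+5] := {0xa3,0xab,0x74,0xd4,0xd9}
#4 dst[0x1a+2] := {0x96,0xa3}
query mem[0x1d]=0xd4, mem[0x08]=0xd4, mem[0x1b]=0xa3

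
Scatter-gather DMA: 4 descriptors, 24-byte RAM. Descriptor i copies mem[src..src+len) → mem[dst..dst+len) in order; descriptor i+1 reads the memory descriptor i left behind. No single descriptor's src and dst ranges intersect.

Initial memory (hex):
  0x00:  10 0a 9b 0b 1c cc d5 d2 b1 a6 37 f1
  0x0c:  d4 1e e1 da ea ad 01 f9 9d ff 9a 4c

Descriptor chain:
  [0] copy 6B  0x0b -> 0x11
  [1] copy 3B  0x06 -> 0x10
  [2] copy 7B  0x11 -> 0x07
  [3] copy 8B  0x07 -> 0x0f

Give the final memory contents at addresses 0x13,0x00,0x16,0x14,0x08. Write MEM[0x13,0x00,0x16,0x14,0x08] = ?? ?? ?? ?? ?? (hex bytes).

  after D0: wrote 6B at 0x11 = f1d41ee1daea
  after D1: wrote 3B at 0x10 = d5d2b1
  after D2: wrote 7B at 0x07 = d2b11ee1daea4c
  after D3: wrote 8B at 0x0f = d2b11ee1daea4ce1
query mem[0x13]=0xda, mem[0x00]=0x10, mem[0x16]=0xe1, mem[0x14]=0xea, mem[0x08]=0xb1

MEM[0x13,0x00,0x16,0x14,0x08] = da 10 e1 ea b1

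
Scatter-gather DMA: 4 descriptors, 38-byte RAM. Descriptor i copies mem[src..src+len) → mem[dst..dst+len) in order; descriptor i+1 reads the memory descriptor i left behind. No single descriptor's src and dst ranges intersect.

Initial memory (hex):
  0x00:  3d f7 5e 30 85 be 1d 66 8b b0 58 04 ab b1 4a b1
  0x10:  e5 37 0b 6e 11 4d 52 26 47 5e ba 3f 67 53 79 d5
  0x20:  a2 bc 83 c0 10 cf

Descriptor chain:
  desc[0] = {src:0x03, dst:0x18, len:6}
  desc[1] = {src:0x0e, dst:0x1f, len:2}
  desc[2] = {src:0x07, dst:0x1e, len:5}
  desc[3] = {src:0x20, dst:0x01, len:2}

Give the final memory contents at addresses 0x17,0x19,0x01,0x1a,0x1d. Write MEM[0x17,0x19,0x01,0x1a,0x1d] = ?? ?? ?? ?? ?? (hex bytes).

MEM[0x17,0x19,0x01,0x1a,0x1d] = 26 85 b0 be 8b

D0: mem[0x18..0x1d] <- [30 85 be 1d 66 8b]
D1: mem[0x1f..0x20] <- [4a b1]
D2: mem[0x1e..0x22] <- [66 8b b0 58 04]
D3: mem[0x01..0x02] <- [b0 58]
query mem[0x17]=0x26, mem[0x19]=0x85, mem[0x01]=0xb0, mem[0x1a]=0xbe, mem[0x1d]=0x8b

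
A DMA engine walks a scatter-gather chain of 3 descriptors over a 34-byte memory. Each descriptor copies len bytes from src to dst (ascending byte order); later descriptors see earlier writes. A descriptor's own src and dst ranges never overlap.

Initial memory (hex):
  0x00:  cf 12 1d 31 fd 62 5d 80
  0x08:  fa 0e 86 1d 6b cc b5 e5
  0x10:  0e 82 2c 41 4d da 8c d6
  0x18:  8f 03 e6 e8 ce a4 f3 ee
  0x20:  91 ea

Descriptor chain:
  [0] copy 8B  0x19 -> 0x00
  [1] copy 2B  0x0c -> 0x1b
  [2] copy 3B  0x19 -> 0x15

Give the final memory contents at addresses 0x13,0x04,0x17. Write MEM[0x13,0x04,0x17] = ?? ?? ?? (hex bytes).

  after D0: wrote 8B at 0x00 = 03e6e8cea4f3ee91
  after D1: wrote 2B at 0x1b = 6bcc
  after D2: wrote 3B at 0x15 = 03e66b
query mem[0x13]=0x41, mem[0x04]=0xa4, mem[0x17]=0x6b

MEM[0x13,0x04,0x17] = 41 a4 6b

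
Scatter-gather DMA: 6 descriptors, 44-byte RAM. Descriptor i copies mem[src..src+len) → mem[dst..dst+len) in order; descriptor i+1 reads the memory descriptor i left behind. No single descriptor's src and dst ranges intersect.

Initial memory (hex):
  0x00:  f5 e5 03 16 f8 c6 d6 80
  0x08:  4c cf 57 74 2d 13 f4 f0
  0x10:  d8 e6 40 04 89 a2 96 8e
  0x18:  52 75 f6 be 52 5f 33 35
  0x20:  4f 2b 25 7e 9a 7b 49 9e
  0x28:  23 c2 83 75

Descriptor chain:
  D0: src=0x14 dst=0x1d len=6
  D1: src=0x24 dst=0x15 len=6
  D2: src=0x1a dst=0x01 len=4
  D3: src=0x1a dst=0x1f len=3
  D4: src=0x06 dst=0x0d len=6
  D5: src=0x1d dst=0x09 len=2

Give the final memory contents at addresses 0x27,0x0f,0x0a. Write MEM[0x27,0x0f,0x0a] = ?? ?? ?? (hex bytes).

MEM[0x27,0x0f,0x0a] = 9e 4c a2

D0: mem[0x1d..0x22] <- [89 a2 96 8e 52 75]
D1: mem[0x15..0x1a] <- [9a 7b 49 9e 23 c2]
D2: mem[0x01..0x04] <- [c2 be 52 89]
D3: mem[0x1f..0x21] <- [c2 be 52]
D4: mem[0x0d..0x12] <- [d6 80 4c cf 57 74]
D5: mem[0x09..0x0a] <- [89 a2]
query mem[0x27]=0x9e, mem[0x0f]=0x4c, mem[0x0a]=0xa2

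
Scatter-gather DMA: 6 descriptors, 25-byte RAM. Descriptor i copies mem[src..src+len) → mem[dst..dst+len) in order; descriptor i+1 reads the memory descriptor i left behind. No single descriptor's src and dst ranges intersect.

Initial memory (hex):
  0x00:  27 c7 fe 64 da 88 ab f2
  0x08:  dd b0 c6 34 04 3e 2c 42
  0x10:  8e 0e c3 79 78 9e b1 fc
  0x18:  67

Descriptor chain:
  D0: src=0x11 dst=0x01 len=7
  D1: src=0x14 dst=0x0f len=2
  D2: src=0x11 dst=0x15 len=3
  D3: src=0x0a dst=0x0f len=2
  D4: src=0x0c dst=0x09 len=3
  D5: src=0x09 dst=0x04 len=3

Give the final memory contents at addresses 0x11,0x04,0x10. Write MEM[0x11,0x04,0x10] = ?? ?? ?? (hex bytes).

MEM[0x11,0x04,0x10] = 0e 04 34

  after D0: wrote 7B at 0x01 = 0ec379789eb1fc
  after D1: wrote 2B at 0x0f = 789e
  after D2: wrote 3B at 0x15 = 0ec379
  after D3: wrote 2B at 0x0f = c634
  after D4: wrote 3B at 0x09 = 043e2c
  after D5: wrote 3B at 0x04 = 043e2c
query mem[0x11]=0x0e, mem[0x04]=0x04, mem[0x10]=0x34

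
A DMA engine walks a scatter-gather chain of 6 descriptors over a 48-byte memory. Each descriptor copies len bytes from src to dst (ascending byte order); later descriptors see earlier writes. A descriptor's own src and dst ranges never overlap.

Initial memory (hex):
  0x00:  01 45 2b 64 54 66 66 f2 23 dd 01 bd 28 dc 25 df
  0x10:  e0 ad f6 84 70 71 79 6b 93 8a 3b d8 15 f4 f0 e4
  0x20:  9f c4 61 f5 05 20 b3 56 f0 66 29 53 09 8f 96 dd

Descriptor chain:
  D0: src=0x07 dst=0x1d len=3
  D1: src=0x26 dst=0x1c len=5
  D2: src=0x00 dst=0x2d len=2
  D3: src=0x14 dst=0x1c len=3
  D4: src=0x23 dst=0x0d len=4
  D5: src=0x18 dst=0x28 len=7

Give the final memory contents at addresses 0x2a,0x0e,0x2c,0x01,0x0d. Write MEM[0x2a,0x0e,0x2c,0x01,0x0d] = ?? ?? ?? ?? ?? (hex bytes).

MEM[0x2a,0x0e,0x2c,0x01,0x0d] = 3b 05 70 45 f5

#0 dst[0x1d+3] := {0xf2,0x23,0xdd}
#1 dst[0x1c+5] := {0xb3,0x56,0xf0,0x66,0x29}
#2 dst[0x2d+2] := {0x01,0x45}
#3 dst[0x1c+3] := {0x70,0x71,0x79}
#4 dst[0x0d+4] := {0xf5,0x05,0x20,0xb3}
#5 dst[0x28+7] := {0x93,0x8a,0x3b,0xd8,0x70,0x71,0x79}
query mem[0x2a]=0x3b, mem[0x0e]=0x05, mem[0x2c]=0x70, mem[0x01]=0x45, mem[0x0d]=0xf5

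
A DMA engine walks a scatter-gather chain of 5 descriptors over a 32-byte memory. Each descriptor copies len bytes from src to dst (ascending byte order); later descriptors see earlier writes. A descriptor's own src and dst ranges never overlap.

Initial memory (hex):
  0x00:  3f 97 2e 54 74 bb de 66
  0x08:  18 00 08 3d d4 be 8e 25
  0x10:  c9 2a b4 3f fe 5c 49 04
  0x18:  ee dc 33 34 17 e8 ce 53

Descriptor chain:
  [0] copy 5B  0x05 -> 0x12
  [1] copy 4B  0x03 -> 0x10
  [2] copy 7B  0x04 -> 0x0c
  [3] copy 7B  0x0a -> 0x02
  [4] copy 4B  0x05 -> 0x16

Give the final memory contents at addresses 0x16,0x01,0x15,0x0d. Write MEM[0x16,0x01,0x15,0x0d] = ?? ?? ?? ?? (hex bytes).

MEM[0x16,0x01,0x15,0x0d] = bb 97 18 bb

#0 dst[0x12+5] := {0xbb,0xde,0x66,0x18,0x00}
#1 dst[0x10+4] := {0x54,0x74,0xbb,0xde}
#2 dst[0x0c+7] := {0x74,0xbb,0xde,0x66,0x18,0x00,0x08}
#3 dst[0x02+7] := {0x08,0x3d,0x74,0xbb,0xde,0x66,0x18}
#4 dst[0x16+4] := {0xbb,0xde,0x66,0x18}
query mem[0x16]=0xbb, mem[0x01]=0x97, mem[0x15]=0x18, mem[0x0d]=0xbb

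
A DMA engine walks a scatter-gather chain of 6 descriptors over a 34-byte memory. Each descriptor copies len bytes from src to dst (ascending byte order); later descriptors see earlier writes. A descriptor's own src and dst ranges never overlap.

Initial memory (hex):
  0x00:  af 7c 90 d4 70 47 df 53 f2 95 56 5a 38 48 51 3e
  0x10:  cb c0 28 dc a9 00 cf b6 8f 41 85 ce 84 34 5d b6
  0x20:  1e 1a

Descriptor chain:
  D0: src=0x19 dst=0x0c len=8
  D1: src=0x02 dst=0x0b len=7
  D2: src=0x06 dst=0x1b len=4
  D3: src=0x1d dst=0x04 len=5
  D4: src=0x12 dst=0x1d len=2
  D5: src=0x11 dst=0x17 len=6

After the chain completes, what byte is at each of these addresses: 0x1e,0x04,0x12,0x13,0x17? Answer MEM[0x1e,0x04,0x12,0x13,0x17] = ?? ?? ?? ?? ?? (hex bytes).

MEM[0x1e,0x04,0x12,0x13,0x17] = 1e f2 b6 1e f2

  after D0: wrote 8B at 0x0c = 4185ce84345db61e
  after D1: wrote 7B at 0x0b = 90d47047df53f2
  after D2: wrote 4B at 0x1b = df53f295
  after D3: wrote 5B at 0x04 = f295b61e1a
  after D4: wrote 2B at 0x1d = b61e
  after D5: wrote 6B at 0x17 = f2b61ea900cf
query mem[0x1e]=0x1e, mem[0x04]=0xf2, mem[0x12]=0xb6, mem[0x13]=0x1e, mem[0x17]=0xf2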